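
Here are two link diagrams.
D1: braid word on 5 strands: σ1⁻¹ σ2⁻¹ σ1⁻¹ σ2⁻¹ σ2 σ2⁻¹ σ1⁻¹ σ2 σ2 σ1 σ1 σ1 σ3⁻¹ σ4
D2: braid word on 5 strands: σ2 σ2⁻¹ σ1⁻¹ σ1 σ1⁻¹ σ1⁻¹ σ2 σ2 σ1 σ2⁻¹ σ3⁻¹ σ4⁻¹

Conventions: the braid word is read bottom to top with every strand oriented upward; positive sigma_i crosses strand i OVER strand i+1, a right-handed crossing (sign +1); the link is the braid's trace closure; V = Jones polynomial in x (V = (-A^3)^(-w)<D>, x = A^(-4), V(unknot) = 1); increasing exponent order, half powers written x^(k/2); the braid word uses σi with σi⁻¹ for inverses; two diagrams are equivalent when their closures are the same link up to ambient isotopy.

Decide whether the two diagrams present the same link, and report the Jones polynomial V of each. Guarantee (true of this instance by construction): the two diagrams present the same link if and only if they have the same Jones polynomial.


same link: yes
V(D1) = x^-2 - x^-1 + 1 - x + x^2  [14 crossings, <D> = A^-8 - A^-4 + 1 - A^4 + A^8, w = 0]
V(D2) = x^-2 - x^-1 + 1 - x + x^2  [12 crossings, <D> = A^-14 - A^-10 + A^-6 - A^-2 + A^2, w = -2]
insight: Markov moves rewrite D1 (14 crossings) into D2 (12)


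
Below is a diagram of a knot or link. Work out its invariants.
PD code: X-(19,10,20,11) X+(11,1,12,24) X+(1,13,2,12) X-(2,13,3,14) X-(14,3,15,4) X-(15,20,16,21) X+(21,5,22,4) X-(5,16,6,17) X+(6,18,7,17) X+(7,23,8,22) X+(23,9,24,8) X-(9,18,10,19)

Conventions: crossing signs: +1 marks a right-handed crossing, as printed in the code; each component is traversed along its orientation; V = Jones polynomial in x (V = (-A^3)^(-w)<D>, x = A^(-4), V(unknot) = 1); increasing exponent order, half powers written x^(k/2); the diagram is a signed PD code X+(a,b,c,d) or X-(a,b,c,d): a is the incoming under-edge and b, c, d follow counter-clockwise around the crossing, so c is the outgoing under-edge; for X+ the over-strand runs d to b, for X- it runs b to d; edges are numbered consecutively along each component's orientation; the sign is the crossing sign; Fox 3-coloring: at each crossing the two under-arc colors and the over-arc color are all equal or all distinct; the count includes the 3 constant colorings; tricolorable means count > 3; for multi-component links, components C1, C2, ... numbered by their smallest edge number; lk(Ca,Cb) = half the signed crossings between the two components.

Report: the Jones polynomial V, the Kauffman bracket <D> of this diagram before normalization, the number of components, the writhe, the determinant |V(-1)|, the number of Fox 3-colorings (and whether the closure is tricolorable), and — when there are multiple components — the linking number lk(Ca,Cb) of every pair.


V = -x^-3 + x^-2 - x^-1 + 3 - x + x^2 - x^3
<D> = -A^-12 + A^-8 - A^-4 + 3 - A^4 + A^8 - A^12 (w = 0)
1 component over 12 crossings, w = 0
27 Fox colorings among 3^12, |V(-1)| = 9: tricolorable
why: palindromic: swapping x for 1/x fixes V


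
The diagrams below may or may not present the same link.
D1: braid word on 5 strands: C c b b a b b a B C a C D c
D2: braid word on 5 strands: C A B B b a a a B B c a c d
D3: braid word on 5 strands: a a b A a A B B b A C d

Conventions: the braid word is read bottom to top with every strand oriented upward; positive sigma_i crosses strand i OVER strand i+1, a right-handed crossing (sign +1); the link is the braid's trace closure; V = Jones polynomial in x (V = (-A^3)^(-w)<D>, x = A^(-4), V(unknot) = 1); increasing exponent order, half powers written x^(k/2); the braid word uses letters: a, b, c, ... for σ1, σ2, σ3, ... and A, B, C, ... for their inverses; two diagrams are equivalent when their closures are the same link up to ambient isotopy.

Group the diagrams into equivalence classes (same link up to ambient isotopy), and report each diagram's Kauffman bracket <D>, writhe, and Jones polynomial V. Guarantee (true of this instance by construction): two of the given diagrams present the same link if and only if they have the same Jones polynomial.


classes: {D1} | {D2} | {D3}
V(D1) = x^2 + x^4 - x^5 + x^6 - x^7  [14 crossings, <D> = -A^-16 + A^-12 - A^-8 + A^-4 + A^4, w = +4]
D2 (bracket -A^-6 + A^-2 - A^2 + 3A^6 - A^10 + A^14 - A^18; 14 crossings at w = +2): V = -x^-3 + x^-2 - x^-1 + 3 - x + x^2 - x^3
V(D3) = 1  [12 crossings, <D> = 1, w = 0]
note: comparing 3 Jones polynomials yields 3 groups


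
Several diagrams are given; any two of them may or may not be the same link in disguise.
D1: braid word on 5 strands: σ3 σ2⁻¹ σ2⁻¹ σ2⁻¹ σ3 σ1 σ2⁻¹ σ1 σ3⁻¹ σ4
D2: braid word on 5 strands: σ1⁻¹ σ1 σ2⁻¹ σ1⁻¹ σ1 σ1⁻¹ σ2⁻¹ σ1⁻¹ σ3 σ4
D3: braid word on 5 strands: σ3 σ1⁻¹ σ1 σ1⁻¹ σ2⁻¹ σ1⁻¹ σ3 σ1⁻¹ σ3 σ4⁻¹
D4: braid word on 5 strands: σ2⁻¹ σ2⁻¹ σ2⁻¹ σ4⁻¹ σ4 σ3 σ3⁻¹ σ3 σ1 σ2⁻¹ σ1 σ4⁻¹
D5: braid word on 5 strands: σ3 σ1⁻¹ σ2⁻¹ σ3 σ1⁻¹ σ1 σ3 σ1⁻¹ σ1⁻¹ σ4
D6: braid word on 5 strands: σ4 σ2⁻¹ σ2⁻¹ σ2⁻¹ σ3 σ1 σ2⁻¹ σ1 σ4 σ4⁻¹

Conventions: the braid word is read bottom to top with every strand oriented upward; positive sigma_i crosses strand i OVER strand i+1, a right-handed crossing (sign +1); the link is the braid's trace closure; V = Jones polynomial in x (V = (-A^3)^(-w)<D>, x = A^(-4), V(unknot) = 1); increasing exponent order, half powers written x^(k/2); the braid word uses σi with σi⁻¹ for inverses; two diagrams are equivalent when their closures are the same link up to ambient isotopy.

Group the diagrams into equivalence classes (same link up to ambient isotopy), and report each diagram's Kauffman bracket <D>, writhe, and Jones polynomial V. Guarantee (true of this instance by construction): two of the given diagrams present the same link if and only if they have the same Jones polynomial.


classes: {D1, D4, D6} | {D2} | {D3, D5}
V(D1) = x^-5 - 2x^-4 + 2x^-3 - 2x^-2 + 2x^-1 - 1 + x  [10 crossings, <D> = A^-4 - 1 + 2A^4 - 2A^8 + 2A^12 - 2A^16 + A^20, w = 0]
V(D2) = -x^-4 + x^-3 + x^-1  [10 crossings, <D> = A^-2 + A^6 - A^10, w = -2]
D3 (bracket -A^-18 + A^-14 - A^-10 + 3A^-6 - A^-2 + A^2 - A^6; 10 crossings at w = -2): V = -x^-3 + x^-2 - x^-1 + 3 - x + x^2 - x^3
V(D4) = x^-5 - 2x^-4 + 2x^-3 - 2x^-2 + 2x^-1 - 1 + x  (w -2, c 12, <D> = A^-10 - A^-6 + 2A^-2 - 2A^2 + 2A^6 - 2A^10 + A^14)
V(D5) = -x^-3 + x^-2 - x^-1 + 3 - x + x^2 - x^3  [10 crossings, <D> = -A^-12 + A^-8 - A^-4 + 3 - A^4 + A^8 - A^12, w = 0]
V(D6) = x^-5 - 2x^-4 + 2x^-3 - 2x^-2 + 2x^-1 - 1 + x  (w 0, c 10, <D> = A^-4 - 1 + 2A^4 - 2A^8 + 2A^12 - 2A^16 + A^20)
insight: 3 values of V(x) split the 6 diagrams


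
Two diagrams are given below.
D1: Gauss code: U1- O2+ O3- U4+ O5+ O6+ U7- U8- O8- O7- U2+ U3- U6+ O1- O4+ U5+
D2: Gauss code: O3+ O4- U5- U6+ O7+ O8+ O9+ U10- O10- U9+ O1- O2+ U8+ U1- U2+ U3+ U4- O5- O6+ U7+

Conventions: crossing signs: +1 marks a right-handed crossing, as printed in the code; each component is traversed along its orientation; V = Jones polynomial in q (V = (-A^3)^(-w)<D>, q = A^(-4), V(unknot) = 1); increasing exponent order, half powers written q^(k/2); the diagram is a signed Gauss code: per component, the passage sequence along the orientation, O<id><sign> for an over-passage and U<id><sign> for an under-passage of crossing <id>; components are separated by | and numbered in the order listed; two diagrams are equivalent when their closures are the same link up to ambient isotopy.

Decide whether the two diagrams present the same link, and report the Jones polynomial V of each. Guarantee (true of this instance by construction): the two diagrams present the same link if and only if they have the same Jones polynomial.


same link: yes
V(D1) = 1  [8 crossings, <D> = 1, w = 0]
D2 (bracket A^6; 10 crossings at w = +2): V = 1
note: one V(q) for all 2 diagrams — one class (guaranteed)


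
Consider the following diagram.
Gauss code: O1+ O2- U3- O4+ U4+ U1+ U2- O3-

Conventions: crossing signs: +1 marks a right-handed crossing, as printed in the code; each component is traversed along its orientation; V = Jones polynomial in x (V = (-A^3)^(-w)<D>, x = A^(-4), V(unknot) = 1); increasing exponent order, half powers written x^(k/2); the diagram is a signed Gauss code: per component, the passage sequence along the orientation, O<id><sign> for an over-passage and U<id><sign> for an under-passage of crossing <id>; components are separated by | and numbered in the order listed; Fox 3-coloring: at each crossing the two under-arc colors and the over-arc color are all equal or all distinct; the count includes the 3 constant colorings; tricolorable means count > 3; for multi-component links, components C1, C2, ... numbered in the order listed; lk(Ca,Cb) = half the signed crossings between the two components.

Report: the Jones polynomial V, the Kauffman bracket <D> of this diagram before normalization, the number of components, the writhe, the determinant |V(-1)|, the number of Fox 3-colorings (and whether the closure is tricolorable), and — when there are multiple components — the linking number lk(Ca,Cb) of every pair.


Jones polynomial: V(x) = 1
<D> = 1; writhe 0
components 1, writhe 0 (4 crossings)
3-colorings: 3 of 3^4, det 1 — not tricolorable
note: w = 0 shifts under R1 moves; the (-A^3)^(0) factor cancels that in V


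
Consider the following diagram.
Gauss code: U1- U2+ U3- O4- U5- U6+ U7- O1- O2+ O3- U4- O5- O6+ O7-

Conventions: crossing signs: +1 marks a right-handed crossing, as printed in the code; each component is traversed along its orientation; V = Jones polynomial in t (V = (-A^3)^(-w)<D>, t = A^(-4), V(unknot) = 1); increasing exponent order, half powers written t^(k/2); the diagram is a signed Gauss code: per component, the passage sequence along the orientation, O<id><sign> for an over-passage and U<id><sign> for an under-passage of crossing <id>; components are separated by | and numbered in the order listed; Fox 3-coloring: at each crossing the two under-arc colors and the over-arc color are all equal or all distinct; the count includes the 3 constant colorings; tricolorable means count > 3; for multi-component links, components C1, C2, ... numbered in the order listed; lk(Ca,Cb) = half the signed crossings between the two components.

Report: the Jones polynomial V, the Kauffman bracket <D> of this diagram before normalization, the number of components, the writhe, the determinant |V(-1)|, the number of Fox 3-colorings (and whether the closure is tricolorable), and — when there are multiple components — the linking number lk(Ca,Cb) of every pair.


V(t) = -t^-4 + t^-3 + t^-1
bracket: -A^-5 - A^3 + A^7, w = -3
1 component, writhe -3, over 7 crossings
det 3, colorings 9 of 3^7 — tricolorable
observation: det 3 = |V(-1)|; divisible by 3, so tricolorable


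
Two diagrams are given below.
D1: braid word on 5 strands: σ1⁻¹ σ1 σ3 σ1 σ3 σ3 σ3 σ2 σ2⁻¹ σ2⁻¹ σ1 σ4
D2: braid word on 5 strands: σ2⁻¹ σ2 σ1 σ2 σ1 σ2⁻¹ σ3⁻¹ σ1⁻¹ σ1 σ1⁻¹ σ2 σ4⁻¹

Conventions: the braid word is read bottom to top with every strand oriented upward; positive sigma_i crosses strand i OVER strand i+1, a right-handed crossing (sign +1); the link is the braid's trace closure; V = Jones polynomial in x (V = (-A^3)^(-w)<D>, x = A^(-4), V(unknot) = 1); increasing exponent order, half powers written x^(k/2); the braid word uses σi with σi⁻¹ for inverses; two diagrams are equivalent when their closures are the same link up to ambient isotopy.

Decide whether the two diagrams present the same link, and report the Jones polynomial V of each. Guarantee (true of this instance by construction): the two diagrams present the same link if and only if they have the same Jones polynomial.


same link: no
V(D1) = x^2 + 2x^4 - x^5 + 2x^6 - x^7 + x^8  [12 crossings, <D> = A^-14 - A^-10 + 2A^-6 - A^-2 + 2A^2 + A^10, w = +6]
V(D2) = 1 + x + x^2 + x^3  [12 crossings, <D> = A^-12 + A^-8 + A^-4 + 1, w = 0]
insight: 2 classes among 2 diagrams; unequal V(x) rules out equality


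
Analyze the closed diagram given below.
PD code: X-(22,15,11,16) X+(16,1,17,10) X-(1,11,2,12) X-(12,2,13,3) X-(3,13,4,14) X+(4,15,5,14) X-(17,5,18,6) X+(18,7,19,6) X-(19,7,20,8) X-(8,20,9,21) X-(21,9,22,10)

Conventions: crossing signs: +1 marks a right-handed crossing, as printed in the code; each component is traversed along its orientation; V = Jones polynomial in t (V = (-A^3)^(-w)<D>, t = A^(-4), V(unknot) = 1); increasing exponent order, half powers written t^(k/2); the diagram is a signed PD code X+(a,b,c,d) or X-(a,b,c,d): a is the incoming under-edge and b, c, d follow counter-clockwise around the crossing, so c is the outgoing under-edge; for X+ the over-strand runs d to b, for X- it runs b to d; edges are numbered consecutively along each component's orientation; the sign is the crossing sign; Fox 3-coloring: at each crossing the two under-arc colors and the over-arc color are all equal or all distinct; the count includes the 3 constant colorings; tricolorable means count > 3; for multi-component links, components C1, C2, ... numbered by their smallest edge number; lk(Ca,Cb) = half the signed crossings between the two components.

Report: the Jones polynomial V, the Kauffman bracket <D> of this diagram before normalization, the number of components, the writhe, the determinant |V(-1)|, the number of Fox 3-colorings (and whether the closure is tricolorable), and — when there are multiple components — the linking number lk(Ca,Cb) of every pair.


V = -t^(-15/2) + 2t^(-13/2) - 2t^(-11/2) + 2t^(-9/2) - 3t^(-7/2) + t^(-5/2) - t^(-3/2)
<D> = A^-9 - A^-5 + 3A^-1 - 2A^3 + 2A^7 - 2A^11 + A^15 (w = -5)
2 components over 11 crossings, w = -5
lk(C1,C2): -2
9 Fox colorings among 3^11, |V(-1)| = 12: tricolorable
why: w = -5 shifts under R1 moves; the (-A^3)^(5) factor cancels that in V


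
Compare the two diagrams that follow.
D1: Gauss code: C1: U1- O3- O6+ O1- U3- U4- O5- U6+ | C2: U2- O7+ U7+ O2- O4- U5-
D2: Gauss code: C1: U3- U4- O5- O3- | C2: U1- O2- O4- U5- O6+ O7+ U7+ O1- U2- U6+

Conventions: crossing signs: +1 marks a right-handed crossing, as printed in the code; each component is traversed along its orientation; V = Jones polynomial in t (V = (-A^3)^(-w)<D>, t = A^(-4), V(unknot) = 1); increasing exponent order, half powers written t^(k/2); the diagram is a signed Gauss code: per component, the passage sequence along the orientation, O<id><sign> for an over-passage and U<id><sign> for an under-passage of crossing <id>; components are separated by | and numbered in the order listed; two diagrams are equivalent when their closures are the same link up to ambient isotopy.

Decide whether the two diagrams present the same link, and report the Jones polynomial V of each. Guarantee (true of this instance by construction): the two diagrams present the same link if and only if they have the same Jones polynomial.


same link: yes
V(D1) = -t^(-5/2) - t^(-1/2)  [7 crossings, <D> = A^-7 + A, w = -3]
V(D2) = -t^(-5/2) - t^(-1/2)  (w -3, c 7, <D> = A^-7 + A)
note: from 7 to 7 crossings by R-moves: one link, two diagrams


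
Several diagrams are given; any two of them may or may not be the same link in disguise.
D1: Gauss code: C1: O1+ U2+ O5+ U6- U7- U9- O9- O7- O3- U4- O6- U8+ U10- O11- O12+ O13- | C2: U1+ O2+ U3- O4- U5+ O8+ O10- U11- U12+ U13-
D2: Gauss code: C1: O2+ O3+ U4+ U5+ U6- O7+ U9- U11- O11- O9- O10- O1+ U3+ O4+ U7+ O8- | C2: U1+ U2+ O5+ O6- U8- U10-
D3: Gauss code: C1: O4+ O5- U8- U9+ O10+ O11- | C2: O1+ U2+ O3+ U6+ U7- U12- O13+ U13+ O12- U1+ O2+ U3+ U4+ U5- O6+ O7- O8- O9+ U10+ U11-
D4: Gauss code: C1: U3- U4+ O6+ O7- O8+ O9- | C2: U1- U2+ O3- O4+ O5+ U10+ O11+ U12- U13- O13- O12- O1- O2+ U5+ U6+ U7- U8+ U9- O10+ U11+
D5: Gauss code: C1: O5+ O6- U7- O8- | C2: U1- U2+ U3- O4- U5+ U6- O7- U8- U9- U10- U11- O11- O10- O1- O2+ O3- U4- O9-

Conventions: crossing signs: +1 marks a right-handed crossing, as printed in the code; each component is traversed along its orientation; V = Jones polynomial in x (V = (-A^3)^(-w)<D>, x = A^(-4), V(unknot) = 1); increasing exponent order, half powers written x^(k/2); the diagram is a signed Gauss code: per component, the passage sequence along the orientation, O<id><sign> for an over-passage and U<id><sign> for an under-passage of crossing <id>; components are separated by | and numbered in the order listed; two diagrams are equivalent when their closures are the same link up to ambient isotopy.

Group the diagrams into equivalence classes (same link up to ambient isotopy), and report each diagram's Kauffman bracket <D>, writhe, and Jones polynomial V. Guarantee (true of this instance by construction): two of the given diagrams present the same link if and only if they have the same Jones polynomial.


classes: {D1} | {D2, D3, D4} | {D5}
V(D1) = x^(-7/2) - 2x^(-5/2) + x^(-3/2) - 2x^(-1/2) + x^(1/2) - x^(3/2)  [13 crossings, <D> = A^-15 - A^-11 + 2A^-7 - A^-3 + 2A - A^5, w = -3]
V(D2) = -x^(1/2) - x^(3/2) - x^(5/2) + x^(9/2)  (w +1, c 11, <D> = -A^-15 + A^-7 + A^-3 + A)
V(D3) = -x^(1/2) - x^(3/2) - x^(5/2) + x^(9/2)  (w +3, c 13, <D> = -A^-9 + A^-1 + A^3 + A^7)
V(D4) = -x^(1/2) - x^(3/2) - x^(5/2) + x^(9/2)  (w +1, c 13, <D> = -A^-15 + A^-7 + A^-3 + A)
D5 (bracket A^-15 + 2A^-7 - A^-3 + A - A^5; 11 crossings at w = -7): V = x^(-13/2) - x^(-11/2) + x^(-9/2) - 2x^(-7/2) - x^(-3/2)
note: V(x) takes 3 values over 5 diagrams, fixing the grouping


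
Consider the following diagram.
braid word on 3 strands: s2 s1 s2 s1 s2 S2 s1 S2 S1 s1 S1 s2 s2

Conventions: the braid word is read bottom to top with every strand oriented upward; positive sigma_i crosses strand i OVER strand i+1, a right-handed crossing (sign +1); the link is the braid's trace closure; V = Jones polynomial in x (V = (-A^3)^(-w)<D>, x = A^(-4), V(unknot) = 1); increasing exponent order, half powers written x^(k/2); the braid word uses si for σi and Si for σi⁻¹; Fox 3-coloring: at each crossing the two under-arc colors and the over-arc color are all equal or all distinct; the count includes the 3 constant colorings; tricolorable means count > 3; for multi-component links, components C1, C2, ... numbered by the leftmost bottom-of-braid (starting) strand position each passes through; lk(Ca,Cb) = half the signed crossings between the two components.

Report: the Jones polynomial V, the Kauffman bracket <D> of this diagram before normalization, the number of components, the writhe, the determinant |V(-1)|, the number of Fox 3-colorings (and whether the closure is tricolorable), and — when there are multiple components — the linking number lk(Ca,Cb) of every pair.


V(x) = -x^(3/2) - x^(5/2) - x^(7/2) + x^(15/2)
bracket: -A^-15 + A + A^5 + A^9, w = +5
2 components, writhe +5, over 13 crossings
lk(C1,C2) = 0
det 0, colorings 9 of 3^13 — tricolorable
observation: w = +5 shifts under R1 moves; the (-A^3)^(-5) factor cancels that in V


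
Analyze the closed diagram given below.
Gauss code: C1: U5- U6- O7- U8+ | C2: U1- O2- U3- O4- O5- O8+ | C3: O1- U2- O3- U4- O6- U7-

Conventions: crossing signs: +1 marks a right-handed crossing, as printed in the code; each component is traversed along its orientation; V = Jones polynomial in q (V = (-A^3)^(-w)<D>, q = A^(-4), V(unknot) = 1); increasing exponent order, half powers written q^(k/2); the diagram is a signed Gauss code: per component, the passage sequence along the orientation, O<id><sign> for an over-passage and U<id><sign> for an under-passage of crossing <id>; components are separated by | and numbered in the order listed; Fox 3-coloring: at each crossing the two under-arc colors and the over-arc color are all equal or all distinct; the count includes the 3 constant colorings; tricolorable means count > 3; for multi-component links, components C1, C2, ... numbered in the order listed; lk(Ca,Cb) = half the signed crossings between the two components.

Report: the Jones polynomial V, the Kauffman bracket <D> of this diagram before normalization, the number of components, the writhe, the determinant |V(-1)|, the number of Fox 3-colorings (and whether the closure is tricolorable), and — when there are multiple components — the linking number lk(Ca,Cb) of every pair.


V = q^-8 - q^-7 + 2q^-6 - q^-5 + 2q^-4 + q^-2
<D> = A^-10 + 2A^-2 - A^2 + 2A^6 - A^10 + A^14 (w = -6)
3 components over 8 crossings, w = -6
lk(C1,C2): 0
lk(C1,C3) = -1
linking number lk(C2,C3) = -2
3 Fox colorings among 3^8, |V(-1)| = 8: not tricolorable
why: det 8 = |V(-1)|; not divisible by 3, so not tricolorable


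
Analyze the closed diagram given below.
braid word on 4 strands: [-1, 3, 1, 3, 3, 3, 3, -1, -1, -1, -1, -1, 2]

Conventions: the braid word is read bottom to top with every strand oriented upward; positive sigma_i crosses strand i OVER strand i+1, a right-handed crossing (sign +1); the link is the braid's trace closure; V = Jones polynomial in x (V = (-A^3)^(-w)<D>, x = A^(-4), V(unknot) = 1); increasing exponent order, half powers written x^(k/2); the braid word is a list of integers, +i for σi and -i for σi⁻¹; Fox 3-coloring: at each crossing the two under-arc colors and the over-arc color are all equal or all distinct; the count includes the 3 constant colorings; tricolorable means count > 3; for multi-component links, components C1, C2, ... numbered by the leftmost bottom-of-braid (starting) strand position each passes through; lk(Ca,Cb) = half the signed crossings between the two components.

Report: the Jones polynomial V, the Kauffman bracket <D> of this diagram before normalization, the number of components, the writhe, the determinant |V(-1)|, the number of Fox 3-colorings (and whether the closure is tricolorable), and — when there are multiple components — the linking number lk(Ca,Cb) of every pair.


V = -x^-5 + x^-4 - 2x^-3 + 3x^-2 - 3x^-1 + 5 - 3x + 3x^2 - 2x^3 + x^4 - x^5
<D> = A^-17 - A^-13 + 2A^-9 - 3A^-5 + 3A^-1 - 5A^3 + 3A^7 - 3A^11 + 2A^15 - A^19 + A^23 (w = +1)
1 component over 13 crossings, w = +1
3 Fox colorings among 3^13, |V(-1)| = 25: not tricolorable
why: |V(-1)| = 25: so not tricolorable, since 3 does not divide 25


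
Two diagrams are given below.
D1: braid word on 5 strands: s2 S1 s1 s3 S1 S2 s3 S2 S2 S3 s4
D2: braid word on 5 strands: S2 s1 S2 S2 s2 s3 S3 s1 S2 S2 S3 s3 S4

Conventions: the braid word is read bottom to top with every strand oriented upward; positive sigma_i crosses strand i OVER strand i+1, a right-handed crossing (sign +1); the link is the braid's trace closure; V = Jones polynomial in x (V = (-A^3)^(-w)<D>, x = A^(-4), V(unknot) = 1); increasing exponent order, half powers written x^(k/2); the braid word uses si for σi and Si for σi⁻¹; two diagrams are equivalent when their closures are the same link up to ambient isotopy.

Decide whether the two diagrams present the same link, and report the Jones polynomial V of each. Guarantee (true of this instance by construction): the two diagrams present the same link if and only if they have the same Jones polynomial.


equivalent: no
D1 (bracket A^-9 - A^-5 + 2A^-1 - A^3 + 2A^7 - A^11; 11 crossings at w = -1): V = x^(-7/2) - 2x^(-5/2) + x^(-3/2) - 2x^(-1/2) + x^(1/2) - x^(3/2)
V(D2) = -x^(-11/2) + x^(-9/2) - x^(-1/2) - x^(3/2)  (w -3, c 13, <D> = A^-15 + A^-7 - A^9 + A^13)
key observation: 2 classes among 2 diagrams; unequal V(x) rules out equality


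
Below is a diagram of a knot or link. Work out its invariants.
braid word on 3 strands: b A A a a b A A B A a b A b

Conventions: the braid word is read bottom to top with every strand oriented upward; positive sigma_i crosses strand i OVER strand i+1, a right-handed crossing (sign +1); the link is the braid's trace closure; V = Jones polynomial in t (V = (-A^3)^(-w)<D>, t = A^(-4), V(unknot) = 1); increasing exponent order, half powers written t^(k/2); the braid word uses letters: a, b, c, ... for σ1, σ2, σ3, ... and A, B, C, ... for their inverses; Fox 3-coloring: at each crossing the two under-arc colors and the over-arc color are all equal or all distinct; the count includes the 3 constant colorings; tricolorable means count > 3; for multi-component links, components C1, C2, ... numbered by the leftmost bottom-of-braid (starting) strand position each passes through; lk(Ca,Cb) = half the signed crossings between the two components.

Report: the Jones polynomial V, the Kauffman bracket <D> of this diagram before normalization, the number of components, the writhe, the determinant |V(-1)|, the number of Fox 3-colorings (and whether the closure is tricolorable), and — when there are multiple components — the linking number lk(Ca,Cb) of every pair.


V = -t^-3 + t^-2 - t^-1 + 3 - t + t^2 - t^3
<D> = -A^-12 + A^-8 - A^-4 + 3 - A^4 + A^8 - A^12 (w = 0)
1 component over 14 crossings, w = 0
27 Fox colorings among 3^14, |V(-1)| = 9: tricolorable
why: w = 0 (over 14 crossings) is diagram-only; (-A^3)^(0) removes it from V


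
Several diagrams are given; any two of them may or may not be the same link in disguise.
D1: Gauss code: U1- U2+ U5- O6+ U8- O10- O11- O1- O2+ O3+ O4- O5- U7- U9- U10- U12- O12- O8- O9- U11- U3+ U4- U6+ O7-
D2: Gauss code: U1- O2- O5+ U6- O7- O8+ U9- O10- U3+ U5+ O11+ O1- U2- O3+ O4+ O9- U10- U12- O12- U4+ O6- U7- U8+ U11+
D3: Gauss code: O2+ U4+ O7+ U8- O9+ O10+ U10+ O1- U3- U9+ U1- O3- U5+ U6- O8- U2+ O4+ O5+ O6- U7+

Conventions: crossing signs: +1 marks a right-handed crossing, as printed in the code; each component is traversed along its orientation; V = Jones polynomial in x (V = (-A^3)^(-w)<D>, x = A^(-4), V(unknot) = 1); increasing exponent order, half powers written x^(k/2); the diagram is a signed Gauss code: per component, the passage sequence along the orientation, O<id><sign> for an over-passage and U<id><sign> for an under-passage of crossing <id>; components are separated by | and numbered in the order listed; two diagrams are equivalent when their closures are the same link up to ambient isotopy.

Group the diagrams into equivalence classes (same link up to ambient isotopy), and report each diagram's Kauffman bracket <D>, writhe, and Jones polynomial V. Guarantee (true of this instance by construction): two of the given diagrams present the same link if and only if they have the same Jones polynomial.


grouping into links: {D1} | {D2} | {D3}
V(D1) = -x^-6 + x^-5 - x^-4 + 2x^-3 - x^-2 + x^-1  (w -6, c 12, <D> = A^-14 - A^-10 + 2A^-6 - A^-2 + A^2 - A^6)
D2 (bracket A^-6; 12 crossings at w = -2): V = 1
V(D3) = x + x^3 - x^4  (w +2, c 10, <D> = -A^-10 + A^-6 + A^2)
key observation: comparing 3 Jones polynomials yields 3 groups


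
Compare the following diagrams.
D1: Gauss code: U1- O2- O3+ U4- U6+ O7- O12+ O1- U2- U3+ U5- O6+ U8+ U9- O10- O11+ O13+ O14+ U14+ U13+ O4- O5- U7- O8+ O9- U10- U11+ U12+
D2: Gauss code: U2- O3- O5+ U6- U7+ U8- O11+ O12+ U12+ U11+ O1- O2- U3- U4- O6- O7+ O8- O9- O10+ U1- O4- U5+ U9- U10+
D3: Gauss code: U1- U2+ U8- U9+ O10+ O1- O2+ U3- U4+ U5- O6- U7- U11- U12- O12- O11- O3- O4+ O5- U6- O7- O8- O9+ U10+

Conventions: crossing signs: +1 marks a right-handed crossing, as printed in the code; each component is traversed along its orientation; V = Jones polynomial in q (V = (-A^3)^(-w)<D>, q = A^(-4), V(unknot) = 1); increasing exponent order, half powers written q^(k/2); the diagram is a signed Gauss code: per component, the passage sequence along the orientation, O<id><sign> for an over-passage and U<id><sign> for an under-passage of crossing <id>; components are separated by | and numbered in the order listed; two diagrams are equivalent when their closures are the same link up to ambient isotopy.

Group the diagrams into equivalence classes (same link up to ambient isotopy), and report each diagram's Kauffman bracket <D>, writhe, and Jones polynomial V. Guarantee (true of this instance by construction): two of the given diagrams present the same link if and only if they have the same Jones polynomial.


grouping into links: {D1} | {D2} | {D3}
V(D1) = 1  (w 0, c 14, <D> = 1)
V(D2) = -q^-6 + q^-5 - q^-4 + 2q^-3 - q^-2 + q^-1  (w -2, c 12, <D> = A^-2 - A^2 + 2A^6 - A^10 + A^14 - A^18)
V(D3) = -q^-4 + q^-3 + q^-1  [12 crossings, <D> = A^-8 + 1 - A^4, w = -4]
why: V(q) takes 3 values over 3 diagrams, fixing the grouping


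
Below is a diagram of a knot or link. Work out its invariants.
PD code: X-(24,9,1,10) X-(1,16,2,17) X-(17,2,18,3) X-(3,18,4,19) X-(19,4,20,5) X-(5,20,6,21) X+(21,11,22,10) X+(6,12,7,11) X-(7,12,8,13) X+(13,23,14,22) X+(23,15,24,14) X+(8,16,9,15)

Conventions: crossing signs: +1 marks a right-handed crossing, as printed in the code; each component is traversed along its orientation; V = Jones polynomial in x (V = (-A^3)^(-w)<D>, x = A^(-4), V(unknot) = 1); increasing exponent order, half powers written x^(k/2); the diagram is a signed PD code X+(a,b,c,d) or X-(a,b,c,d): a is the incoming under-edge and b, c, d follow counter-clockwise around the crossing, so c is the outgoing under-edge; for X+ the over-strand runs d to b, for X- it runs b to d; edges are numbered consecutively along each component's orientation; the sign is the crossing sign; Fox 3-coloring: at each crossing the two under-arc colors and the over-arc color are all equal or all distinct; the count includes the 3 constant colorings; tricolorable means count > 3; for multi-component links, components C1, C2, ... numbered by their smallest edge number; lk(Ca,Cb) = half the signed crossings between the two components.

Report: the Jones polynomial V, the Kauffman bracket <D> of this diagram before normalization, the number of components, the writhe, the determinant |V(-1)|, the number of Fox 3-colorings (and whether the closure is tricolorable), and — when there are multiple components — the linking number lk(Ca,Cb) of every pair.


V(x) = -x^-6 + 2x^-5 - 3x^-4 + 4x^-3 - 4x^-2 + 4x^-1 - 2 + 2x - x^2
bracket: -A^-14 + 2A^-10 - 2A^-6 + 4A^-2 - 4A^2 + 4A^6 - 3A^10 + 2A^14 - A^18, w = -2
1 component, writhe -2, over 12 crossings
det 23, colorings 3 of 3^12 — not tricolorable
observation: w = -2 shifts under R1 moves; the (-A^3)^(2) factor cancels that in V


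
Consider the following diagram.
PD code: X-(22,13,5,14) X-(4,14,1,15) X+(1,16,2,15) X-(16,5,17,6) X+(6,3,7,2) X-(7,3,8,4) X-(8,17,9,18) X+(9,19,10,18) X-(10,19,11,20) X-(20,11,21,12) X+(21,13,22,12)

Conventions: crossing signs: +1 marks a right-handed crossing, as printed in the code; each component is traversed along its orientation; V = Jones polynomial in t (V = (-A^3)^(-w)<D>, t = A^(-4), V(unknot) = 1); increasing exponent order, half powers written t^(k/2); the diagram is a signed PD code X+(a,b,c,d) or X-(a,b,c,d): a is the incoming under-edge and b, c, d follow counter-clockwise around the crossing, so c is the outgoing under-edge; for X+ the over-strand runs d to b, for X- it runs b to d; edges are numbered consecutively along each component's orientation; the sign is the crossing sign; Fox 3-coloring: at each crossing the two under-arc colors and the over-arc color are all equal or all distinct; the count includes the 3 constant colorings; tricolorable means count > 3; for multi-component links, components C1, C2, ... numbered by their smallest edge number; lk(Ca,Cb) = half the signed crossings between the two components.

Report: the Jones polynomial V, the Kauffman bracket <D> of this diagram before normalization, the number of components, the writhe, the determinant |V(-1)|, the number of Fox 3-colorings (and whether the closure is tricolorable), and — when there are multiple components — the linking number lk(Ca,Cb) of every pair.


V = t^(-9/2) - t^(-5/2) - t^(-3/2) - t^(-1/2)
<D> = A^-7 + A^-3 + A - A^9 (w = -3)
2 components over 11 crossings, w = -3
lk(C1,C2): 0
27 Fox colorings among 3^11, |V(-1)| = 0: tricolorable
why: span 4 respects span(V) <= c + mu - 1 = 12 for this 2-component diagram


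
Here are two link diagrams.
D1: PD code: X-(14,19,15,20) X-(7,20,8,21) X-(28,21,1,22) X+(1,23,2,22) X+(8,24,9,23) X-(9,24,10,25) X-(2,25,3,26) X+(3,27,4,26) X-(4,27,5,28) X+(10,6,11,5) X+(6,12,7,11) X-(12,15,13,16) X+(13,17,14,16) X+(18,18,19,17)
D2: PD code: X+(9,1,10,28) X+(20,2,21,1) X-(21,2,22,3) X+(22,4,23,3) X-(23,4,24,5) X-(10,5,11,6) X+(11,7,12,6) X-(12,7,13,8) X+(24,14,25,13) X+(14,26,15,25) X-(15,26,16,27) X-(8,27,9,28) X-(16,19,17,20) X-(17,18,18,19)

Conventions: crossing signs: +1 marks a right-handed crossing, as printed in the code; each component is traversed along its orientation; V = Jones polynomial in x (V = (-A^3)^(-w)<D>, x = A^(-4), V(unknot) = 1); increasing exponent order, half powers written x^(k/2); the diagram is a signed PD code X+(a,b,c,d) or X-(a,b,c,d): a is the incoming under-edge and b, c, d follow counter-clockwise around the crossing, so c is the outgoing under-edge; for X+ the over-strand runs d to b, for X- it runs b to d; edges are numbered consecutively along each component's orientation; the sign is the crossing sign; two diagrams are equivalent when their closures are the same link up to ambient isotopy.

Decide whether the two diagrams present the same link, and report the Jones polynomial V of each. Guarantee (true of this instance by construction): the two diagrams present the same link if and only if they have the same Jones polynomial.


same link: yes
V(D1) = 1  [14 crossings, <D> = 1, w = 0]
D2 (bracket A^-6; 14 crossings at w = -2): V = 1
note: all 2 diagrams share one V(x), hence one class


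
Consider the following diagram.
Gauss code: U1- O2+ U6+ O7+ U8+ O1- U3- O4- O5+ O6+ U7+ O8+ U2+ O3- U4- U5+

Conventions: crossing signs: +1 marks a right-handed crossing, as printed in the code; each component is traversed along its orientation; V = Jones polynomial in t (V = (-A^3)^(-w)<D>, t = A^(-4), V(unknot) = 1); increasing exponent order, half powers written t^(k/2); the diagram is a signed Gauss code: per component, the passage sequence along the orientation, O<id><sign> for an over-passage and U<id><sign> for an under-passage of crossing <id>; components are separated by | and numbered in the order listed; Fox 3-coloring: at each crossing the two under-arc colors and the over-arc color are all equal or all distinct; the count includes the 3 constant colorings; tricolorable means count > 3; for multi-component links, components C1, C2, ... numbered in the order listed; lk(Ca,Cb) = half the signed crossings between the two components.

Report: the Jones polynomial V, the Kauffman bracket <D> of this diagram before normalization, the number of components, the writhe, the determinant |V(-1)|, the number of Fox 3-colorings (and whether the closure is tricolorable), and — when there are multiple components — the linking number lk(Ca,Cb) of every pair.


V(t) = t^-1 - 1 + 2t - 2t^2 + 2t^3 - 2t^4 + t^5
bracket: A^-14 - 2A^-10 + 2A^-6 - 2A^-2 + 2A^2 - A^6 + A^10, w = +2
1 component, writhe +2, over 8 crossings
det 11, colorings 3 of 3^8 — not tricolorable
observation: the span of V is 6, forcing >= 6 crossings in any diagram


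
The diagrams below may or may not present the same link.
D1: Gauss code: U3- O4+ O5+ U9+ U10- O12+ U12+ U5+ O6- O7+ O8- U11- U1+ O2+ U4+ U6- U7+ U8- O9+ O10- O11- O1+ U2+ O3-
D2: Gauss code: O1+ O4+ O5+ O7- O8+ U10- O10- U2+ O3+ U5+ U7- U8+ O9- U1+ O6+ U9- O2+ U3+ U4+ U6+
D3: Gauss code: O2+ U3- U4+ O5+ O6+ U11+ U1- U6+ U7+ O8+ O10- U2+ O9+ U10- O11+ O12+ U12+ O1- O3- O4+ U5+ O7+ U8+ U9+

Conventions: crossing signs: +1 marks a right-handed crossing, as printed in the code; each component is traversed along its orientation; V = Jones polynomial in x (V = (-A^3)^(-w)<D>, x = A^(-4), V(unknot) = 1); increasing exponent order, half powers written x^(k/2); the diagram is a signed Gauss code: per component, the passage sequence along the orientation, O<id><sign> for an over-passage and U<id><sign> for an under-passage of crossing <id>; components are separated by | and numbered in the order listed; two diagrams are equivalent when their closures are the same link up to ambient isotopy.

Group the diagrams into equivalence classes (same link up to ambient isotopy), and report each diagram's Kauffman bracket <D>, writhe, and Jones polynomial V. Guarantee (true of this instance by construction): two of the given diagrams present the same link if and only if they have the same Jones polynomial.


equivalence classes: {D1} | {D2, D3}
D1 (bracket A^6; 12 crossings at w = +2): V = 1
V(D2) = x - x^2 + 2x^3 - x^4 + x^5 - x^6  (w +4, c 10, <D> = -A^-12 + A^-8 - A^-4 + 2 - A^4 + A^8)
V(D3) = x - x^2 + 2x^3 - x^4 + x^5 - x^6  [12 crossings, <D> = -A^-6 + A^-2 - A^2 + 2A^6 - A^10 + A^14, w = +6]
key observation: 2 classes among 3 diagrams; unequal V(x) rules out equality


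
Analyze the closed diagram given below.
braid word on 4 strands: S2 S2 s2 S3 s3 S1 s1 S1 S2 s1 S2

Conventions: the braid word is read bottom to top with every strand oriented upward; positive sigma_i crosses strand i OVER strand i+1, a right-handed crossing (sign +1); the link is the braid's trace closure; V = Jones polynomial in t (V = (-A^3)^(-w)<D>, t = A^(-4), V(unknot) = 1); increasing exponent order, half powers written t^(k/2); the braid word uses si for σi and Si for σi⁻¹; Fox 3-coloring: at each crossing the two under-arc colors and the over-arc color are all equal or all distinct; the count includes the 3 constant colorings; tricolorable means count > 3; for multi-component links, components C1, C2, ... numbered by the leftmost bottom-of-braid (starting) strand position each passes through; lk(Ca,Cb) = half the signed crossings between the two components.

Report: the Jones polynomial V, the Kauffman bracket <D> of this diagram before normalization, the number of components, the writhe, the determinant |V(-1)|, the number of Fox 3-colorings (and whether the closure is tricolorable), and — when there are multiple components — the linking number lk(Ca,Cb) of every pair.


V = t^-3 + t^-2 + t^-1 + 1
<D> = -A^-9 - A^-5 - A^-1 - A^3 (w = -3)
3 components over 11 crossings, w = -3
lk(C1,C2): -1
lk(C1,C3) = 0
linking number lk(C2,C3) = 0
9 Fox colorings among 3^12, |V(-1)| = 0: tricolorable
why: span 3 respects span(V) <= c + mu - 1 = 13 for this 3-component diagram


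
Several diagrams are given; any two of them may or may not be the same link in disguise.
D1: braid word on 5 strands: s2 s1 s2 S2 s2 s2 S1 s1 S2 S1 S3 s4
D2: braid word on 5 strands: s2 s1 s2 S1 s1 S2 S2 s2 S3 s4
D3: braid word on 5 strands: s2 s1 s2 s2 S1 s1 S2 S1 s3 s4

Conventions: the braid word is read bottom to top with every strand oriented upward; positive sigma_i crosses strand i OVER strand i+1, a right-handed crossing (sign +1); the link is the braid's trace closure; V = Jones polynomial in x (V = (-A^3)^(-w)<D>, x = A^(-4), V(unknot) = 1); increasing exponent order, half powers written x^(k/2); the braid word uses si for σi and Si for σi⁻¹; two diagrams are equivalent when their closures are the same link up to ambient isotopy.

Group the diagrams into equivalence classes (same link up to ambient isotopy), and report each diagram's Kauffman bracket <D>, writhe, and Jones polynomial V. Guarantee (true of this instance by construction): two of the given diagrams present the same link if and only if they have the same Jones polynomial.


equivalence classes: {D1, D2, D3}
D1 (bracket A^6; 12 crossings at w = +2): V = 1
D2 (bracket A^6; 10 crossings at w = +2): V = 1
D3 (bracket A^12; 10 crossings at w = +4): V = 1
key observation: all 3 diagrams share one V(x), hence one class


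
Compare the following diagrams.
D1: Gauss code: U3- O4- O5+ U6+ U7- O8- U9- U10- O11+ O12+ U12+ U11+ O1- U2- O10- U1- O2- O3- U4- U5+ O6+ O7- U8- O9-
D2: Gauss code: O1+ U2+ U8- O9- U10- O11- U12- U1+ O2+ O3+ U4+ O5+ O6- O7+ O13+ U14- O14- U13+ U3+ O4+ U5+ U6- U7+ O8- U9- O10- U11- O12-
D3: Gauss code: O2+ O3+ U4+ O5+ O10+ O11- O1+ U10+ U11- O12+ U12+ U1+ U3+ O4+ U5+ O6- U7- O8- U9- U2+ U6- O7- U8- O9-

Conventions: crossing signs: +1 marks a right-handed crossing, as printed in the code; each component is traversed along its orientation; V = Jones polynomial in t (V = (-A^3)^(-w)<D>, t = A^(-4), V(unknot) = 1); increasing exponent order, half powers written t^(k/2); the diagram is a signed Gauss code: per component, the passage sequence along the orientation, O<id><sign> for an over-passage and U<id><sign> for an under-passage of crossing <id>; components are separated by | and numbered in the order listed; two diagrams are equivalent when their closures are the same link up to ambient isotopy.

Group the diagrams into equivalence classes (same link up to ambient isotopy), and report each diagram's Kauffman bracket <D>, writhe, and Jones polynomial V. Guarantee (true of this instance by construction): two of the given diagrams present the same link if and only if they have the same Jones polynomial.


grouping into links: {D1} | {D2, D3}
V(D1) = t^-8 - 2t^-7 + t^-6 - 2t^-5 + 2t^-4 + t^-2  (w -4, c 12, <D> = A^-4 + 2A^4 - 2A^8 + A^12 - 2A^16 + A^20)
D2 (bracket -A^-12 + A^-8 - A^-4 + 3 - A^4 + A^8 - A^12; 14 crossings at w = 0): V = -t^-3 + t^-2 - t^-1 + 3 - t + t^2 - t^3
V(D3) = -t^-3 + t^-2 - t^-1 + 3 - t + t^2 - t^3  [12 crossings, <D> = -A^-6 + A^-2 - A^2 + 3A^6 - A^10 + A^14 - A^18, w = +2]
why: V(t) takes 2 values over 3 diagrams, fixing the grouping
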